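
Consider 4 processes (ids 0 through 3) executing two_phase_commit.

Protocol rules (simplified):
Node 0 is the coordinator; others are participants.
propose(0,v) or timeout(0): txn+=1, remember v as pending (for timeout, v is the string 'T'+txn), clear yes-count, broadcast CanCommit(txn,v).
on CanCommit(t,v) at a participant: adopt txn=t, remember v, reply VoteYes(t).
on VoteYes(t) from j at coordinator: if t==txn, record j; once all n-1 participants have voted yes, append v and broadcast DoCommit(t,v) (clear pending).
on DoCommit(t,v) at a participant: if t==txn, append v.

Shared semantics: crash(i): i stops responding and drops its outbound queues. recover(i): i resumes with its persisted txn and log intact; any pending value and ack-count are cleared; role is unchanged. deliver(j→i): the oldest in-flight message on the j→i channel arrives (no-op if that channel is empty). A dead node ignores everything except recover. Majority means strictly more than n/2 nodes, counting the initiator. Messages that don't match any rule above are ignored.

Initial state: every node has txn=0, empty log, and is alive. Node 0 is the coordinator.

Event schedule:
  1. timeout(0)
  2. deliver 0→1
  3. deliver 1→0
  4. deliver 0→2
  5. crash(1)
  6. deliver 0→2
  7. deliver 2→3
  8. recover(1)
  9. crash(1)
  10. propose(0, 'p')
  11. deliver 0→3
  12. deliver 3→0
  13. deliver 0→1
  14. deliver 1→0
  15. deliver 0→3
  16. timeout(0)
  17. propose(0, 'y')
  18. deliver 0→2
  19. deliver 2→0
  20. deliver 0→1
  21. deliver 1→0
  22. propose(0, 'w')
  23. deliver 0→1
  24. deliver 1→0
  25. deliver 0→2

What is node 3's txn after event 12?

1. timeout(0):  <0:coor t1 ->
2. deliver 0→1:  <1:part t1 ->
3. deliver 1→0:  nop
4. deliver 0→2:  <2:part t1 ->
5. crash(1):  <1:✗part t1 ->
6. deliver 0→2:  nop
7. deliver 2→3:  nop
8. recover(1):  <1:part t1 ->
9. crash(1):  <1:✗part t1 ->
10. propose(0,'p'):  <0:coor t2 ->
11. deliver 0→3:  <3:part t1 ->
12. deliver 3→0:  nop

1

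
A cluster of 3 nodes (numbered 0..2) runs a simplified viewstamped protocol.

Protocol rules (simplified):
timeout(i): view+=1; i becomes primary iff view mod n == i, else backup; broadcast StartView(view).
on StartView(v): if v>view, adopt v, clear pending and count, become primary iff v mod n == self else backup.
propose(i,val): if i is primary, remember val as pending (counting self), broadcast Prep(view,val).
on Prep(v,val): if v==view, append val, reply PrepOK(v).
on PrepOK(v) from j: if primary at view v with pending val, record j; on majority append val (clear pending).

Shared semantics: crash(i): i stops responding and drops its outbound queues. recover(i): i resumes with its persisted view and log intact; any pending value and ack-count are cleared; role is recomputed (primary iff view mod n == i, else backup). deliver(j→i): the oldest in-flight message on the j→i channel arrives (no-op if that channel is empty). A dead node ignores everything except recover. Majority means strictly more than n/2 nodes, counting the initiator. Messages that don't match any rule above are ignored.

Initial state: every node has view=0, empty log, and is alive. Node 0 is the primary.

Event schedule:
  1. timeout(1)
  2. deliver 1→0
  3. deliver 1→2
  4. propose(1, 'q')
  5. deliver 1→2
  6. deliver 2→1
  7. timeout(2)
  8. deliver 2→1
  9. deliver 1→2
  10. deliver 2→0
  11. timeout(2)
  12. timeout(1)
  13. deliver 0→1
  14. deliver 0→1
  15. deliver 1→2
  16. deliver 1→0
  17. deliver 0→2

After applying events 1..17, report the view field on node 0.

2

e1 timeout(1): 1[prim,v=1,-]
e2 deliver 1→0: 0[back,v=1,-]
e3 deliver 1→2: 2[back,v=1,-]
e4 propose(1,'q'): ·
e5 deliver 1→2: 2[back,v=1,q]
e6 deliver 2→1: 1[prim,v=1,q]
e7 timeout(2): 2[prim,v=2,q]
e8 deliver 2→1: 1[back,v=2,q]
e9 deliver 1→2: ·
e10 deliver 2→0: 0[back,v=2,-]
e11 timeout(2): 2[back,v=3,q]
e12 timeout(1): 1[back,v=3,q]
e13 deliver 0→1: ·
e14 deliver 0→1: ·
e15 deliver 1→2: ·
e16 deliver 1→0: ·
e17 deliver 0→2: ·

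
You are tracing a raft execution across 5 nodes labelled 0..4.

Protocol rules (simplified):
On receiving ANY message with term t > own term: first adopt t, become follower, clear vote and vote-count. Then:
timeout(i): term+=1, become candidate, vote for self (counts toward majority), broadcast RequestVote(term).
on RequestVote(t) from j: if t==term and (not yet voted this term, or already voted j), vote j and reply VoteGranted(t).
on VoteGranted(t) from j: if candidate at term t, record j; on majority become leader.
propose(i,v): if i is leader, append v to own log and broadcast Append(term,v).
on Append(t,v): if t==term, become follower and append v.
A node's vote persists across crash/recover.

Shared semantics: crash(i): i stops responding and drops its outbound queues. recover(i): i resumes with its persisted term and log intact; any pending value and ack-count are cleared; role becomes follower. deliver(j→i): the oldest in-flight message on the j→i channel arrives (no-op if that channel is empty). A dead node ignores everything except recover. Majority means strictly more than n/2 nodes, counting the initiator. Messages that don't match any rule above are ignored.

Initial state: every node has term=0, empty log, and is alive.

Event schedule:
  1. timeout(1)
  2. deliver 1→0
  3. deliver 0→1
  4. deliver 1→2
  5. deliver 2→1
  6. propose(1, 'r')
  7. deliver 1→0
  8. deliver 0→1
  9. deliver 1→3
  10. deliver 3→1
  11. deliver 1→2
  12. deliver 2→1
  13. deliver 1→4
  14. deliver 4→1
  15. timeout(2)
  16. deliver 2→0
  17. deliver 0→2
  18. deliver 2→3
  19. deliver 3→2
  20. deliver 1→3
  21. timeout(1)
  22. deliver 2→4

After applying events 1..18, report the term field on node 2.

2

after 1 — timeout(1): n1:cand/t1/[-]
after 2 — deliver 1→0: n0:foll/t1/[-]
after 3 — deliver 0→1: ·
after 4 — deliver 1→2: n2:foll/t1/[-]
after 5 — deliver 2→1: n1:lead/t1/[-]
after 6 — propose(1,'r'): n1:lead/t1/[r]
after 7 — deliver 1→0: n0:foll/t1/[r]
after 8 — deliver 0→1: ·
after 9 — deliver 1→3: n3:foll/t1/[-]
after 10 — deliver 3→1: ·
after 11 — deliver 1→2: n2:foll/t1/[r]
after 12 — deliver 2→1: ·
after 13 — deliver 1→4: n4:foll/t1/[-]
after 14 — deliver 4→1: ·
after 15 — timeout(2): n2:cand/t2/[r]
after 16 — deliver 2→0: n0:foll/t2/[r]
after 17 — deliver 0→2: ·
after 18 — deliver 2→3: n3:foll/t2/[-]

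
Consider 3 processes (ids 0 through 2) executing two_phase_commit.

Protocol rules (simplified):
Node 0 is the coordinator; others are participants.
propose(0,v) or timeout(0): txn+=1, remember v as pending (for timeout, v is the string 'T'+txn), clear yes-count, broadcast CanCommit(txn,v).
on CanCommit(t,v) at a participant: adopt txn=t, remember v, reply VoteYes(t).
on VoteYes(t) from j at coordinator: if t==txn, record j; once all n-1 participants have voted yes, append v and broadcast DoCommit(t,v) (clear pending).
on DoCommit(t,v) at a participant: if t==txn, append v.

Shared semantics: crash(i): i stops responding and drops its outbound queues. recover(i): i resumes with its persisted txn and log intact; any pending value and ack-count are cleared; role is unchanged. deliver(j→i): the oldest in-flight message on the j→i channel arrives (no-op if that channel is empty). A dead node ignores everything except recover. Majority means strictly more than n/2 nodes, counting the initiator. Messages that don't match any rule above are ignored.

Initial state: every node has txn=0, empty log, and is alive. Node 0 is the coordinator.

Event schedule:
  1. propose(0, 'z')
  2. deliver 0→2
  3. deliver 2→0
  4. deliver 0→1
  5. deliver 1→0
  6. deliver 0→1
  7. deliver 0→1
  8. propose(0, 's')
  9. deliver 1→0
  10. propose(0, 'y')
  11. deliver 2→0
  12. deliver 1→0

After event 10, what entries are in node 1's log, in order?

z

after 1 — propose(0,'z'): n0:coor/t1/[-]
after 2 — deliver 0→2: n2:part/t1/[-]
after 3 — deliver 2→0: ·
after 4 — deliver 0→1: n1:part/t1/[-]
after 5 — deliver 1→0: n0:coor/t1/[z]
after 6 — deliver 0→1: n1:part/t1/[z]
after 7 — deliver 0→1: ·
after 8 — propose(0,'s'): n0:coor/t2/[z]
after 9 — deliver 1→0: ·
after 10 — propose(0,'y'): n0:coor/t3/[z]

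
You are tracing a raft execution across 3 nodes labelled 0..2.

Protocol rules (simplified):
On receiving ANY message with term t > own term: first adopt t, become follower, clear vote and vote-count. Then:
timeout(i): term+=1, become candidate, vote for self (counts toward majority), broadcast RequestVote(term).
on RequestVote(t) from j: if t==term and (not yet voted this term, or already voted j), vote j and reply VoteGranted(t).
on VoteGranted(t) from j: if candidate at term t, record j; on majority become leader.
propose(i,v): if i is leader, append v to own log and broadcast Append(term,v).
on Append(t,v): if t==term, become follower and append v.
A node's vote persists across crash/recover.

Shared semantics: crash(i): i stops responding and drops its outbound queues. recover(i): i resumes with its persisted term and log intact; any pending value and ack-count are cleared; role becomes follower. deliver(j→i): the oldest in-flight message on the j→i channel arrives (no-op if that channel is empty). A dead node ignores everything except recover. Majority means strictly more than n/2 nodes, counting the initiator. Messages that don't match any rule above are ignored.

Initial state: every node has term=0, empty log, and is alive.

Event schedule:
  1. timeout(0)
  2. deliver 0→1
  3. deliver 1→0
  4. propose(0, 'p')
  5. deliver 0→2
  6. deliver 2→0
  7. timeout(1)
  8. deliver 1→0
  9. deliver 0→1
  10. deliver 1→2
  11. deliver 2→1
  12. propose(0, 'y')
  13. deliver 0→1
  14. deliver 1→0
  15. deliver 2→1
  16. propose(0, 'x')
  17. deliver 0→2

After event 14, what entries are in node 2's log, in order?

e1 timeout(0): 0[cand,t=1,-]
e2 deliver 0→1: 1[foll,t=1,-]
e3 deliver 1→0: 0[lead,t=1,-]
e4 propose(0,'p'): 0[lead,t=1,p]
e5 deliver 0→2: 2[foll,t=1,-]
e6 deliver 2→0: ·
e7 timeout(1): 1[cand,t=2,-]
e8 deliver 1→0: 0[foll,t=2,p]
e9 deliver 0→1: ·
e10 deliver 1→2: 2[foll,t=2,-]
e11 deliver 2→1: 1[lead,t=2,-]
e12 propose(0,'y'): ·
e13 deliver 0→1: ·
e14 deliver 1→0: ·

empty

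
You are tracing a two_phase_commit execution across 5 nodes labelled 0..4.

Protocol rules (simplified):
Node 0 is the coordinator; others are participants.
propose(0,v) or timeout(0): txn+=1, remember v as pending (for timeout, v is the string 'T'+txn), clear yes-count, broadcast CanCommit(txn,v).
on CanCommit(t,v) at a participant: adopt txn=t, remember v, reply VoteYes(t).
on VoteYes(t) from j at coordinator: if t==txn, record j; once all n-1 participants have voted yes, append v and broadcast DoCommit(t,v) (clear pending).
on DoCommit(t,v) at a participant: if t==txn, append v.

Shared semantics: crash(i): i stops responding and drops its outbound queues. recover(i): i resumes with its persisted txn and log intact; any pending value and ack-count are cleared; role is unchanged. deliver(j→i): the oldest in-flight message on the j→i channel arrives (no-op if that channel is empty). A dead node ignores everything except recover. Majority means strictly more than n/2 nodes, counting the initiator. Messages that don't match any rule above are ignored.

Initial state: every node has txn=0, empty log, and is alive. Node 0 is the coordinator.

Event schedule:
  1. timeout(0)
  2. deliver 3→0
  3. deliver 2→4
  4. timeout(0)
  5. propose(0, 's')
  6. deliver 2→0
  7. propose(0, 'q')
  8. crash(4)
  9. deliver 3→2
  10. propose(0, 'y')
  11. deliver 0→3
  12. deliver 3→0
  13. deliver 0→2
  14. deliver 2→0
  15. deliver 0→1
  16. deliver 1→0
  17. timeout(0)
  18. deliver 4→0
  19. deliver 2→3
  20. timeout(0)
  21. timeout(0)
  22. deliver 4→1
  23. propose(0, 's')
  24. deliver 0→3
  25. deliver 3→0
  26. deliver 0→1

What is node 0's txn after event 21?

8

1. timeout(0):  <0:coor t1 ->
2. deliver 3→0:  nop
3. deliver 2→4:  nop
4. timeout(0):  <0:coor t2 ->
5. propose(0,'s'):  <0:coor t3 ->
6. deliver 2→0:  nop
7. propose(0,'q'):  <0:coor t4 ->
8. crash(4):  <4:✗part t0 ->
9. deliver 3→2:  nop
10. propose(0,'y'):  <0:coor t5 ->
11. deliver 0→3:  <3:part t1 ->
12. deliver 3→0:  nop
13. deliver 0→2:  <2:part t1 ->
14. deliver 2→0:  nop
15. deliver 0→1:  <1:part t1 ->
16. deliver 1→0:  nop
17. timeout(0):  <0:coor t6 ->
18. deliver 4→0:  nop
19. deliver 2→3:  nop
20. timeout(0):  <0:coor t7 ->
21. timeout(0):  <0:coor t8 ->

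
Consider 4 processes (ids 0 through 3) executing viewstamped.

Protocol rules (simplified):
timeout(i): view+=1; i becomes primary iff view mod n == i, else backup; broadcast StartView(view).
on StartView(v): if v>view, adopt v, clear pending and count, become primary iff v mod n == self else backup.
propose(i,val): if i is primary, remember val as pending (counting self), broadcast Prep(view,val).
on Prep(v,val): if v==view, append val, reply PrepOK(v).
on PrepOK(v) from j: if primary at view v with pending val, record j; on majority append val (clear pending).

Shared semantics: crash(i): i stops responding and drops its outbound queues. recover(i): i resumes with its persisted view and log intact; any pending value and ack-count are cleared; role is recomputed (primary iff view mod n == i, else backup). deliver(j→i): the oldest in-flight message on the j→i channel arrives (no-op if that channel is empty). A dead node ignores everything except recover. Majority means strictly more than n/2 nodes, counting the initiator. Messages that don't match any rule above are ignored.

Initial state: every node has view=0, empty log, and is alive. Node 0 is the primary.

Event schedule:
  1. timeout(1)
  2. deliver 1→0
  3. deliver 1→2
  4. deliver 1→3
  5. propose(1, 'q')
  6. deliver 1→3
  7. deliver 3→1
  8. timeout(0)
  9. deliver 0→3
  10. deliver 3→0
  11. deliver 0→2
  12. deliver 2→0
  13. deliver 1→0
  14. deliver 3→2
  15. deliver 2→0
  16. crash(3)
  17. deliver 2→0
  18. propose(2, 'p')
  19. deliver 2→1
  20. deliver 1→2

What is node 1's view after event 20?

1

e1 timeout(1): 1[prim,v=1,-]
e2 deliver 1→0: 0[back,v=1,-]
e3 deliver 1→2: 2[back,v=1,-]
e4 deliver 1→3: 3[back,v=1,-]
e5 propose(1,'q'): ·
e6 deliver 1→3: 3[back,v=1,q]
e7 deliver 3→1: ·
e8 timeout(0): 0[back,v=2,-]
e9 deliver 0→3: 3[back,v=2,q]
e10 deliver 3→0: ·
e11 deliver 0→2: 2[prim,v=2,-]
e12 deliver 2→0: ·
e13 deliver 1→0: ·
e14 deliver 3→2: ·
e15 deliver 2→0: ·
e16 crash(3): 3[✗back,v=2,q]
e17 deliver 2→0: ·
e18 propose(2,'p'): ·
e19 deliver 2→1: ·
e20 deliver 1→2: ·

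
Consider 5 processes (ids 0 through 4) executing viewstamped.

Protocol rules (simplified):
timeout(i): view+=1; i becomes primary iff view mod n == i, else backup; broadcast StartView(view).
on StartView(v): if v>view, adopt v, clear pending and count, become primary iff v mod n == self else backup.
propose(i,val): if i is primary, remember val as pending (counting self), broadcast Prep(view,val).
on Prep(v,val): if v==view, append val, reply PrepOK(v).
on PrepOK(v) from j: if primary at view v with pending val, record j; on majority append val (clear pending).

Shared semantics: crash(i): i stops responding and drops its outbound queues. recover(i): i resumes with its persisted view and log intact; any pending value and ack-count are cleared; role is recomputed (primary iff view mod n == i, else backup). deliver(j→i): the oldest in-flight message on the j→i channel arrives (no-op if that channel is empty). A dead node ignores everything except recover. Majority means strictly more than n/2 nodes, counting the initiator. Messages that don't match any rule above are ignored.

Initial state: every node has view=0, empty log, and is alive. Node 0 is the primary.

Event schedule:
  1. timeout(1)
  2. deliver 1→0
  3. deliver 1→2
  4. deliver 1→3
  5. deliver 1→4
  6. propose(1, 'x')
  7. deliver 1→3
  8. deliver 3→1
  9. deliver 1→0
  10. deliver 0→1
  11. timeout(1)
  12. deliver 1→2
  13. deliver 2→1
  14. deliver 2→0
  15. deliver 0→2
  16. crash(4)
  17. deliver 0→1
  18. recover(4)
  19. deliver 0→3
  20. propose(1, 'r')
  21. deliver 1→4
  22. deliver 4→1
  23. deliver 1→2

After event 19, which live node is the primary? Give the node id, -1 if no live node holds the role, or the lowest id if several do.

step 1 timeout(1): 1={prim,v=1,log=-}
step 2 deliver 1→0: 0={back,v=1,log=-}
step 3 deliver 1→2: 2={back,v=1,log=-}
step 4 deliver 1→3: 3={back,v=1,log=-}
step 5 deliver 1→4: 4={back,v=1,log=-}
step 6 propose(1,'x'): —
step 7 deliver 1→3: 3={back,v=1,log=x}
step 8 deliver 3→1: —
step 9 deliver 1→0: 0={back,v=1,log=x}
step 10 deliver 0→1: 1={prim,v=1,log=x}
step 11 timeout(1): 1={back,v=2,log=x}
step 12 deliver 1→2: 2={back,v=1,log=x}
step 13 deliver 2→1: —
step 14 deliver 2→0: —
step 15 deliver 0→2: —
step 16 crash(4): 4={✗back,v=1,log=-}
step 17 deliver 0→1: —
step 18 recover(4): 4={back,v=1,log=-}
step 19 deliver 0→3: —

-1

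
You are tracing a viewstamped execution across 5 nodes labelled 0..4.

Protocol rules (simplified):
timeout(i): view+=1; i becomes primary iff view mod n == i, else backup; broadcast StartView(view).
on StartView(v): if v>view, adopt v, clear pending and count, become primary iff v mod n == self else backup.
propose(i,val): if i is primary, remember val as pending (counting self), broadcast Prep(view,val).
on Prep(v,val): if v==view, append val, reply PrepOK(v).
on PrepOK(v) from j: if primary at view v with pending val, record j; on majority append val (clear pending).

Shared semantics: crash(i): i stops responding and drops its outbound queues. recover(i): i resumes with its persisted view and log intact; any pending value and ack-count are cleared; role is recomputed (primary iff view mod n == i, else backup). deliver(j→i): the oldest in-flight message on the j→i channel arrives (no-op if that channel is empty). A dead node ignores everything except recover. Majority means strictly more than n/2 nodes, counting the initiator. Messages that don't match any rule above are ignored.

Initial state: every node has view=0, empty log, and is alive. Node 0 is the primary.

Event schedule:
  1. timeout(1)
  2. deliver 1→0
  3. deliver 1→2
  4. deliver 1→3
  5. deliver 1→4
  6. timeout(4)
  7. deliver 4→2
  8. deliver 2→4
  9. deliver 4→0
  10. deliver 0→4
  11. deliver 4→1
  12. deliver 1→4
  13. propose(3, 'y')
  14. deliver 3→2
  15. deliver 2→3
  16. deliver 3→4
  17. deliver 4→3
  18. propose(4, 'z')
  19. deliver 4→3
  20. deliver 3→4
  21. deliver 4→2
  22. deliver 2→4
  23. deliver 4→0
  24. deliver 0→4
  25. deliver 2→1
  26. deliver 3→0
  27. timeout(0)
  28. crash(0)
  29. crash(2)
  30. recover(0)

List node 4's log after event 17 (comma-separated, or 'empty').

empty

step 1 timeout(1): 1={prim,v=1,log=-}
step 2 deliver 1→0: 0={back,v=1,log=-}
step 3 deliver 1→2: 2={back,v=1,log=-}
step 4 deliver 1→3: 3={back,v=1,log=-}
step 5 deliver 1→4: 4={back,v=1,log=-}
step 6 timeout(4): 4={back,v=2,log=-}
step 7 deliver 4→2: 2={prim,v=2,log=-}
step 8 deliver 2→4: —
step 9 deliver 4→0: 0={back,v=2,log=-}
step 10 deliver 0→4: —
step 11 deliver 4→1: 1={back,v=2,log=-}
step 12 deliver 1→4: —
step 13 propose(3,'y'): —
step 14 deliver 3→2: —
step 15 deliver 2→3: —
step 16 deliver 3→4: —
step 17 deliver 4→3: 3={back,v=2,log=-}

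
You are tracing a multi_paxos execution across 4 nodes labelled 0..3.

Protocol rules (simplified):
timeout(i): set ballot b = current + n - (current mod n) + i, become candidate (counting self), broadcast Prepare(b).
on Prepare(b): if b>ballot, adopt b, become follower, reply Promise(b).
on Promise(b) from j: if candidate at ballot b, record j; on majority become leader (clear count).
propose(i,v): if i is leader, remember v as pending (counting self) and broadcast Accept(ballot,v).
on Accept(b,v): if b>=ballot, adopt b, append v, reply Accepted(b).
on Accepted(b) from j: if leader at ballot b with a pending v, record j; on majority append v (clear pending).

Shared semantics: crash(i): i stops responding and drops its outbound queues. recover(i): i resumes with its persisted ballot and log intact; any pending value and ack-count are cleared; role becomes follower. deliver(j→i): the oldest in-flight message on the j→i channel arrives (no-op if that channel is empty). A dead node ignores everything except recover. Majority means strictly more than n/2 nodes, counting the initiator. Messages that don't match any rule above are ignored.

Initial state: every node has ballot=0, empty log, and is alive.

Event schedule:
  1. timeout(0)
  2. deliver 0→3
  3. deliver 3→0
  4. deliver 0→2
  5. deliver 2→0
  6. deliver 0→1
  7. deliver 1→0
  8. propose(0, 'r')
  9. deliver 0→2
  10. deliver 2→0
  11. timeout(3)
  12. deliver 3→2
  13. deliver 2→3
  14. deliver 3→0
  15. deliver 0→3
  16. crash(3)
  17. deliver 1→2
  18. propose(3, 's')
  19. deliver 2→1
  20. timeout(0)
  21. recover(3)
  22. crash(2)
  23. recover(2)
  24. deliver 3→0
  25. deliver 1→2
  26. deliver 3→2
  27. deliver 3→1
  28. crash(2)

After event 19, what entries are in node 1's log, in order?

1. timeout(0):  <0:cand b4 ->
2. deliver 0→3:  <3:foll b4 ->
3. deliver 3→0:  nop
4. deliver 0→2:  <2:foll b4 ->
5. deliver 2→0:  <0:lead b4 ->
6. deliver 0→1:  <1:foll b4 ->
7. deliver 1→0:  nop
8. propose(0,'r'):  nop
9. deliver 0→2:  <2:foll b4 r>
10. deliver 2→0:  nop
11. timeout(3):  <3:cand b11 ->
12. deliver 3→2:  <2:foll b11 r>
13. deliver 2→3:  nop
14. deliver 3→0:  <0:foll b11 ->
15. deliver 0→3:  nop
16. crash(3):  <3:✗cand b11 ->
17. deliver 1→2:  nop
18. propose(3,'s'):  nop
19. deliver 2→1:  nop

empty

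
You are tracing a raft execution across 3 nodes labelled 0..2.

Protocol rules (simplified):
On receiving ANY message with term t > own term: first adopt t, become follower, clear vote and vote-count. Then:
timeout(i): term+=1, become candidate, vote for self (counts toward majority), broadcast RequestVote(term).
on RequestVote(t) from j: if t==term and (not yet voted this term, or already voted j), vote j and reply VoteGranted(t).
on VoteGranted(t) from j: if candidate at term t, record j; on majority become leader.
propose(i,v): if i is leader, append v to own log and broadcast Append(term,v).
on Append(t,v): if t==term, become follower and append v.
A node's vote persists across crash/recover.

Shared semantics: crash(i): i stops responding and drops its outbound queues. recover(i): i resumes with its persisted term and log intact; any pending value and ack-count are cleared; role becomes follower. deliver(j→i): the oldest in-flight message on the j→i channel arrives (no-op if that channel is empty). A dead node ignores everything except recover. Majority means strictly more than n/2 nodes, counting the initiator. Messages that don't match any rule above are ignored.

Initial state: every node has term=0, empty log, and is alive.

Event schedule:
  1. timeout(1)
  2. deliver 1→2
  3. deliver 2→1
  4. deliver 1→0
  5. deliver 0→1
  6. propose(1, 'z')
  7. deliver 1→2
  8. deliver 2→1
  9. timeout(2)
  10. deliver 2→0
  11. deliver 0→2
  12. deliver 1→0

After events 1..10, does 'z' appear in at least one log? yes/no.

yes

[1] timeout(1) → N1(cand t1 [-])
[2] deliver 1→2 → N2(foll t1 [-])
[3] deliver 2→1 → N1(lead t1 [-])
[4] deliver 1→0 → N0(foll t1 [-])
[5] deliver 0→1 → ∅
[6] propose(1,'z') → N1(lead t1 [z])
[7] deliver 1→2 → N2(foll t1 [z])
[8] deliver 2→1 → ∅
[9] timeout(2) → N2(cand t2 [z])
[10] deliver 2→0 → N0(foll t2 [-])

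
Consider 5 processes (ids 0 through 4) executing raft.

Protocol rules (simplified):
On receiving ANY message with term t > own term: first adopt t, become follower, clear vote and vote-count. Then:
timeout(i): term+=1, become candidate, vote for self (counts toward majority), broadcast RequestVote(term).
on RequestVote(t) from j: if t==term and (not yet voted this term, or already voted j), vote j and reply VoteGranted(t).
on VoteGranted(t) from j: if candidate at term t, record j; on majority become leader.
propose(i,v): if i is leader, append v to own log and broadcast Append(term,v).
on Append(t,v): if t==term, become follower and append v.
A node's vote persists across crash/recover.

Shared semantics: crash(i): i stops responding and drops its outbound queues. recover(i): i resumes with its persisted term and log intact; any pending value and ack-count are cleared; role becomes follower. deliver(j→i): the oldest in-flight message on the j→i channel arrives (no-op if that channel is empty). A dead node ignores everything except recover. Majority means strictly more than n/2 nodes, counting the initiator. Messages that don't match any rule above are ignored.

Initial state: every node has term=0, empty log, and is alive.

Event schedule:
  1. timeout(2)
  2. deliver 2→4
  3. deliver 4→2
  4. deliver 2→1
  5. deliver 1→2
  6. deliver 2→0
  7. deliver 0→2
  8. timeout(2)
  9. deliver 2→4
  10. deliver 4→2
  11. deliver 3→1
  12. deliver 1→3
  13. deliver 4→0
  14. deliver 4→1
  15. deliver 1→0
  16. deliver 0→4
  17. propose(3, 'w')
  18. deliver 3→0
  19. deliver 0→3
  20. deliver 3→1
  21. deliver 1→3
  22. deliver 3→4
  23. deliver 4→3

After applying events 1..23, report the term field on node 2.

after 1 — timeout(2): n2:cand/t1/[-]
after 2 — deliver 2→4: n4:foll/t1/[-]
after 3 — deliver 4→2: ·
after 4 — deliver 2→1: n1:foll/t1/[-]
after 5 — deliver 1→2: n2:lead/t1/[-]
after 6 — deliver 2→0: n0:foll/t1/[-]
after 7 — deliver 0→2: ·
after 8 — timeout(2): n2:cand/t2/[-]
after 9 — deliver 2→4: n4:foll/t2/[-]
after 10 — deliver 4→2: ·
after 11 — deliver 3→1: ·
after 12 — deliver 1→3: ·
after 13 — deliver 4→0: ·
after 14 — deliver 4→1: ·
after 15 — deliver 1→0: ·
after 16 — deliver 0→4: ·
after 17 — propose(3,'w'): ·
after 18 — deliver 3→0: ·
after 19 — deliver 0→3: ·
after 20 — deliver 3→1: ·
after 21 — deliver 1→3: ·
after 22 — deliver 3→4: ·
after 23 — deliver 4→3: ·

2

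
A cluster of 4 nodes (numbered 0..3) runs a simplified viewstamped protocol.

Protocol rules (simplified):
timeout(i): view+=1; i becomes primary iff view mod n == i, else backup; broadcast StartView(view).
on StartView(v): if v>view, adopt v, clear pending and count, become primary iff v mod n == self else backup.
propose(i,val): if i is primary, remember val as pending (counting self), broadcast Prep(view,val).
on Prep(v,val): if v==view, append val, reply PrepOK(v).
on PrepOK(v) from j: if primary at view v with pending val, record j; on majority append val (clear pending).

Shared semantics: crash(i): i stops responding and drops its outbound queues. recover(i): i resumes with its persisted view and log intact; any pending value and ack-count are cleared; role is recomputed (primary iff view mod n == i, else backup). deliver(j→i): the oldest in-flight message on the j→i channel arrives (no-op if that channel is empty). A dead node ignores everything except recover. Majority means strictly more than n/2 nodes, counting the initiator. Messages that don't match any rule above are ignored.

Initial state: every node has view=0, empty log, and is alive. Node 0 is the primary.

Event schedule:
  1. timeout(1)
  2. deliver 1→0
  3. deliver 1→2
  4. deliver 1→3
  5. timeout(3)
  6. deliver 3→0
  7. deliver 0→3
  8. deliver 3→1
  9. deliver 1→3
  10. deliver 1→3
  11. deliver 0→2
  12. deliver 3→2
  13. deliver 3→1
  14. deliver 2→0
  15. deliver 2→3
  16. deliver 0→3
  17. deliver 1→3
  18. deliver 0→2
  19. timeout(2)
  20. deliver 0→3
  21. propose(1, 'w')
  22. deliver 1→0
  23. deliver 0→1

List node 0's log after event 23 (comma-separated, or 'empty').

1. timeout(1):  <1:prim v1 ->
2. deliver 1→0:  <0:back v1 ->
3. deliver 1→2:  <2:back v1 ->
4. deliver 1→3:  <3:back v1 ->
5. timeout(3):  <3:back v2 ->
6. deliver 3→0:  <0:back v2 ->
7. deliver 0→3:  nop
8. deliver 3→1:  <1:back v2 ->
9. deliver 1→3:  nop
10. deliver 1→3:  nop
11. deliver 0→2:  nop
12. deliver 3→2:  <2:prim v2 ->
13. deliver 3→1:  nop
14. deliver 2→0:  nop
15. deliver 2→3:  nop
16. deliver 0→3:  nop
17. deliver 1→3:  nop
18. deliver 0→2:  nop
19. timeout(2):  <2:back v3 ->
20. deliver 0→3:  nop
21. propose(1,'w'):  nop
22. deliver 1→0:  nop
23. deliver 0→1:  nop

empty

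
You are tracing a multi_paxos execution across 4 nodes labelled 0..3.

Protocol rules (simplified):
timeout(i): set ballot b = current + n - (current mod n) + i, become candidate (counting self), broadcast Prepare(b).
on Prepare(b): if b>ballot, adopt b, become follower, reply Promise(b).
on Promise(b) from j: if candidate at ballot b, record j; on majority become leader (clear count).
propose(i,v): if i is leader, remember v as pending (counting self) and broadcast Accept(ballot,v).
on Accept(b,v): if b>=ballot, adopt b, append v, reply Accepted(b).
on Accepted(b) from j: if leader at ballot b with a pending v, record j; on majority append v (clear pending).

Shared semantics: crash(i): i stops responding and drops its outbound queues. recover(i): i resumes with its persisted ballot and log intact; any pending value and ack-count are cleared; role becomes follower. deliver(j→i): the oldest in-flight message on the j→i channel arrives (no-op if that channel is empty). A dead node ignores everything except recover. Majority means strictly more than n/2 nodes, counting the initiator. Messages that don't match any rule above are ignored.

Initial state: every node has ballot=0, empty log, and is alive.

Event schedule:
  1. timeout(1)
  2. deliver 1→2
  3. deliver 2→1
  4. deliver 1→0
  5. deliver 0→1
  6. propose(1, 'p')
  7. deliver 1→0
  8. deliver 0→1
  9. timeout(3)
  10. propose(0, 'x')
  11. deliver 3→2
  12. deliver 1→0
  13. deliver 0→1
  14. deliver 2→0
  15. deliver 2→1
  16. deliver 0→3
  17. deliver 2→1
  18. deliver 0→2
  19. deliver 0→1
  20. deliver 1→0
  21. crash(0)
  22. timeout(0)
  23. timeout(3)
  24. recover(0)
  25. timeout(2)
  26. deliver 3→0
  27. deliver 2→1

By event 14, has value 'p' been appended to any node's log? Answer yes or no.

yes

e1 timeout(1): 1[cand,b=5,-]
e2 deliver 1→2: 2[foll,b=5,-]
e3 deliver 2→1: ·
e4 deliver 1→0: 0[foll,b=5,-]
e5 deliver 0→1: 1[lead,b=5,-]
e6 propose(1,'p'): ·
e7 deliver 1→0: 0[foll,b=5,p]
e8 deliver 0→1: ·
e9 timeout(3): 3[cand,b=7,-]
e10 propose(0,'x'): ·
e11 deliver 3→2: 2[foll,b=7,-]
e12 deliver 1→0: ·
e13 deliver 0→1: ·
e14 deliver 2→0: ·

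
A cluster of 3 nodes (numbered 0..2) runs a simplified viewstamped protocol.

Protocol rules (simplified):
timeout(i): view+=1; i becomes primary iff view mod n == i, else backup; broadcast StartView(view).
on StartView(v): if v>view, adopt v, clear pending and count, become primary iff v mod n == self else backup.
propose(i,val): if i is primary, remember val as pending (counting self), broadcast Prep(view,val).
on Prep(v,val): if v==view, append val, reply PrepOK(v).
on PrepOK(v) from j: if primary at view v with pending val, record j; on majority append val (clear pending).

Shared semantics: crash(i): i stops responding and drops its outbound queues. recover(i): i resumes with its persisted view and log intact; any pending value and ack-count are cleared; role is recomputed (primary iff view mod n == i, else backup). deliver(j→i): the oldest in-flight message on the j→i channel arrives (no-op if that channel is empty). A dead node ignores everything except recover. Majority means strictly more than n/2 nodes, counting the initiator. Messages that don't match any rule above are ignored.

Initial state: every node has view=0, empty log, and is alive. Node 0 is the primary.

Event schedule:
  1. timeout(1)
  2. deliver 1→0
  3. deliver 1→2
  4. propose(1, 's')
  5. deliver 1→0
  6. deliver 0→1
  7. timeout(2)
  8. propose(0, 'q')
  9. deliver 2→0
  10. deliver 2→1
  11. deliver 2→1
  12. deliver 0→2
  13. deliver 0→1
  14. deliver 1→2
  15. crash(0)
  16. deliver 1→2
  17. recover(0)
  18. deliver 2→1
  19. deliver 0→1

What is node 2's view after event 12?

2

step 1 timeout(1): 1={prim,v=1,log=-}
step 2 deliver 1→0: 0={back,v=1,log=-}
step 3 deliver 1→2: 2={back,v=1,log=-}
step 4 propose(1,'s'): —
step 5 deliver 1→0: 0={back,v=1,log=s}
step 6 deliver 0→1: 1={prim,v=1,log=s}
step 7 timeout(2): 2={prim,v=2,log=-}
step 8 propose(0,'q'): —
step 9 deliver 2→0: 0={back,v=2,log=s}
step 10 deliver 2→1: 1={back,v=2,log=s}
step 11 deliver 2→1: —
step 12 deliver 0→2: —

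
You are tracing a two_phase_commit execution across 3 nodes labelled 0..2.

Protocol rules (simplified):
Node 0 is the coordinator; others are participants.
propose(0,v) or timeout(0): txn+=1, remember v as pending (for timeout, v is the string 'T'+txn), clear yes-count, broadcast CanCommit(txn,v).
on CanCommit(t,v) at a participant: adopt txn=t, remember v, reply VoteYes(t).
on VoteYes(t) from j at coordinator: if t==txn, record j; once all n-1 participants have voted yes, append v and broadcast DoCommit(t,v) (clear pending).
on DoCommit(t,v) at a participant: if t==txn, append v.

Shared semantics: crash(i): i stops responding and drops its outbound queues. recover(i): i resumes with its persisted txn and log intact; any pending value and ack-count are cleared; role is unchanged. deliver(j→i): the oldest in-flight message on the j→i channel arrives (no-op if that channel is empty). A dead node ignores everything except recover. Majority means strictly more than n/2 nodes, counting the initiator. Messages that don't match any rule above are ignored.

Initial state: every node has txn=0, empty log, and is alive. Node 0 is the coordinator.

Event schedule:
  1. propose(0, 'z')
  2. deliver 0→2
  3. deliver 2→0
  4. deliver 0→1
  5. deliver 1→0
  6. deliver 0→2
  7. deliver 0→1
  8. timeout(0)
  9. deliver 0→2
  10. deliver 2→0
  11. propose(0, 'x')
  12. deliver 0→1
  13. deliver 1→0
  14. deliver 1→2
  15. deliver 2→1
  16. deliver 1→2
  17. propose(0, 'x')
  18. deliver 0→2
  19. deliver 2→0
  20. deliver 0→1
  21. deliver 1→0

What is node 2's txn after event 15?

2

step 1 propose(0,'z'): 0={coor,t=1,log=-}
step 2 deliver 0→2: 2={part,t=1,log=-}
step 3 deliver 2→0: —
step 4 deliver 0→1: 1={part,t=1,log=-}
step 5 deliver 1→0: 0={coor,t=1,log=z}
step 6 deliver 0→2: 2={part,t=1,log=z}
step 7 deliver 0→1: 1={part,t=1,log=z}
step 8 timeout(0): 0={coor,t=2,log=z}
step 9 deliver 0→2: 2={part,t=2,log=z}
step 10 deliver 2→0: —
step 11 propose(0,'x'): 0={coor,t=3,log=z}
step 12 deliver 0→1: 1={part,t=2,log=z}
step 13 deliver 1→0: —
step 14 deliver 1→2: —
step 15 deliver 2→1: —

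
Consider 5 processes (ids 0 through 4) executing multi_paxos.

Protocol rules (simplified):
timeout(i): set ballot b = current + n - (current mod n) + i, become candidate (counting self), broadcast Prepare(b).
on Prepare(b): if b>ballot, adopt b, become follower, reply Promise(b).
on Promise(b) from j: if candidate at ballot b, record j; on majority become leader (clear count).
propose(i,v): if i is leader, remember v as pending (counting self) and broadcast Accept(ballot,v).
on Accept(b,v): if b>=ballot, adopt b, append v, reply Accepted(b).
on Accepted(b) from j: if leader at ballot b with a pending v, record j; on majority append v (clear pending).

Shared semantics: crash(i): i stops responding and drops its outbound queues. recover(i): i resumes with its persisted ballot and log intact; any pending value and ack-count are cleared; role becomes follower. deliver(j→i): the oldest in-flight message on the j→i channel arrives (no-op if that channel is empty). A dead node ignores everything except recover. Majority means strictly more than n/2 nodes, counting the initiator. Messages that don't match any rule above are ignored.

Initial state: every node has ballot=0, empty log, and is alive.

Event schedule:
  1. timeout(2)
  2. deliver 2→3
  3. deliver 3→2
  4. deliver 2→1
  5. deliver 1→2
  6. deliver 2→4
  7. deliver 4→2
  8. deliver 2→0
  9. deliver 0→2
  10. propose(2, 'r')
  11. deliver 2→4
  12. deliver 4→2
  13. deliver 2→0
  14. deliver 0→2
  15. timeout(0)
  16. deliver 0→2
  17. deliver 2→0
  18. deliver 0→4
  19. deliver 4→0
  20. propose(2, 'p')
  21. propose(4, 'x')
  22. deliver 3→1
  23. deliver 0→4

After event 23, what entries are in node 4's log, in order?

r

after 1 — timeout(2): n2:cand/b7/[-]
after 2 — deliver 2→3: n3:foll/b7/[-]
after 3 — deliver 3→2: ·
after 4 — deliver 2→1: n1:foll/b7/[-]
after 5 — deliver 1→2: n2:lead/b7/[-]
after 6 — deliver 2→4: n4:foll/b7/[-]
after 7 — deliver 4→2: ·
after 8 — deliver 2→0: n0:foll/b7/[-]
after 9 — deliver 0→2: ·
after 10 — propose(2,'r'): ·
after 11 — deliver 2→4: n4:foll/b7/[r]
after 12 — deliver 4→2: ·
after 13 — deliver 2→0: n0:foll/b7/[r]
after 14 — deliver 0→2: n2:lead/b7/[r]
after 15 — timeout(0): n0:cand/b10/[r]
after 16 — deliver 0→2: n2:foll/b10/[r]
after 17 — deliver 2→0: ·
after 18 — deliver 0→4: n4:foll/b10/[r]
after 19 — deliver 4→0: n0:lead/b10/[r]
after 20 — propose(2,'p'): ·
after 21 — propose(4,'x'): ·
after 22 — deliver 3→1: ·
after 23 — deliver 0→4: ·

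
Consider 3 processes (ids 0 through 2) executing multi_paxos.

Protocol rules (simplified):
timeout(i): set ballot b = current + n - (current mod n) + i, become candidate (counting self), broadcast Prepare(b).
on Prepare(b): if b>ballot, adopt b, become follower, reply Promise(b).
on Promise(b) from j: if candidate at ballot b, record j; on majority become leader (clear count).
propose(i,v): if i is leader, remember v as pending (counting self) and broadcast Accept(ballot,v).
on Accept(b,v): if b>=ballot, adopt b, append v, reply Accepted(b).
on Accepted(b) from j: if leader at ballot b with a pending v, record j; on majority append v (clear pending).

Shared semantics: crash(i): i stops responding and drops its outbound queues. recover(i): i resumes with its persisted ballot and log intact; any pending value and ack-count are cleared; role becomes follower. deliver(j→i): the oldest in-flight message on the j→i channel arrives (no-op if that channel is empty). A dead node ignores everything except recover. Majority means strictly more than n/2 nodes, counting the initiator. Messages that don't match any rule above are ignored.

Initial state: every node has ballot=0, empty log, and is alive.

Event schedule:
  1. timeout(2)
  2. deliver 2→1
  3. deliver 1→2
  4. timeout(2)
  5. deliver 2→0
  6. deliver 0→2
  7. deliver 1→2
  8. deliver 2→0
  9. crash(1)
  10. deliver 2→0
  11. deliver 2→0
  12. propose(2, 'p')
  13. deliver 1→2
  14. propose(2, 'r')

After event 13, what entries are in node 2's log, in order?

[1] timeout(2) → N2(cand b5 [-])
[2] deliver 2→1 → N1(foll b5 [-])
[3] deliver 1→2 → N2(lead b5 [-])
[4] timeout(2) → N2(cand b8 [-])
[5] deliver 2→0 → N0(foll b5 [-])
[6] deliver 0→2 → ∅
[7] deliver 1→2 → ∅
[8] deliver 2→0 → N0(foll b8 [-])
[9] crash(1) → N1(✗foll b5 [-])
[10] deliver 2→0 → ∅
[11] deliver 2→0 → ∅
[12] propose(2,'p') → ∅
[13] deliver 1→2 → ∅

empty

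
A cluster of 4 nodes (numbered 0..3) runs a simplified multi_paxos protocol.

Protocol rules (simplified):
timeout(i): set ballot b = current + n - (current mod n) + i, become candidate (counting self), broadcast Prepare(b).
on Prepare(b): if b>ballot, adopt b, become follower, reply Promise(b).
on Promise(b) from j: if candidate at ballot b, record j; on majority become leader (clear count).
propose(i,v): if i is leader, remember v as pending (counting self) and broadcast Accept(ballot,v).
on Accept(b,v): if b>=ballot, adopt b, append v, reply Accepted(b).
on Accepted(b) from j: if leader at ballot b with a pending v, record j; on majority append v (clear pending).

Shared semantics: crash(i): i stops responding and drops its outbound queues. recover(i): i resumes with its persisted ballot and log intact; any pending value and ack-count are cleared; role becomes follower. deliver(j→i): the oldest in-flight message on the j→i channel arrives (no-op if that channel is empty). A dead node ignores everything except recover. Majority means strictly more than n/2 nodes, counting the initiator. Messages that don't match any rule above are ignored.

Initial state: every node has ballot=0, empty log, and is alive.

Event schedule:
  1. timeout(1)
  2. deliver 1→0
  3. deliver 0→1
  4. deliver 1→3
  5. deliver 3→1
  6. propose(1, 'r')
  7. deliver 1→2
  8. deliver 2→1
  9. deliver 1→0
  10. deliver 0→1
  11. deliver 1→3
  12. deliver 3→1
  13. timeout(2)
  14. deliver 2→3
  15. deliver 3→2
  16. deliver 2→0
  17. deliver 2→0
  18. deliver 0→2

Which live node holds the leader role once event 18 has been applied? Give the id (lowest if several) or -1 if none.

step 1 timeout(1): 1={cand,b=5,log=-}
step 2 deliver 1→0: 0={foll,b=5,log=-}
step 3 deliver 0→1: —
step 4 deliver 1→3: 3={foll,b=5,log=-}
step 5 deliver 3→1: 1={lead,b=5,log=-}
step 6 propose(1,'r'): —
step 7 deliver 1→2: 2={foll,b=5,log=-}
step 8 deliver 2→1: —
step 9 deliver 1→0: 0={foll,b=5,log=r}
step 10 deliver 0→1: —
step 11 deliver 1→3: 3={foll,b=5,log=r}
step 12 deliver 3→1: 1={lead,b=5,log=r}
step 13 timeout(2): 2={cand,b=10,log=-}
step 14 deliver 2→3: 3={foll,b=10,log=r}
step 15 deliver 3→2: —
step 16 deliver 2→0: 0={foll,b=10,log=r}
step 17 deliver 2→0: —
step 18 deliver 0→2: 2={lead,b=10,log=-}

1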